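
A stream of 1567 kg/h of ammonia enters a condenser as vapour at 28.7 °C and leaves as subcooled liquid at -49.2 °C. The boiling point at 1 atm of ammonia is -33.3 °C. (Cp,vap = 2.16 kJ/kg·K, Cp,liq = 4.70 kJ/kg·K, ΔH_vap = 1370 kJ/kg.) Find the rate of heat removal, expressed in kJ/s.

vapour 28.7→-33.3 °C: -133.92 kJ/kg
condensation at -33.3 °C: -1370 kJ/kg
liquid -33.3→-49.2 °C: -74.73 kJ/kg
Δh = -133.92 + -1370 + -74.73 = -1578.7 kJ/kg
Q = ṁ·Δh = 1567 kg/h × -1578.7 kJ/kg = -2.4737e+06 kJ/h
|Q| = 687.15 kW

Q_c = 687 kJ/s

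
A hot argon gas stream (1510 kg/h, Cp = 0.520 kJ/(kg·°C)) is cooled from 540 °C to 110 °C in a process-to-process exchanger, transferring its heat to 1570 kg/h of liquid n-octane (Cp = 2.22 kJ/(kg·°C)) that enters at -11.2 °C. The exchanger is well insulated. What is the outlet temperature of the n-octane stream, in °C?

T_c,out = 85.7 °C

Heat released by hot stream: Q = 1510 × 0.520 × (540 − 110) = 337640 kJ/h
Energy balance on cold side (adiabatic exchanger): Q = ṁ_c·Cp_c·(T_c,out − T_c,in)
T_c,out = -11.2 + 337640/(1570 × 2.22) = 85.672 °C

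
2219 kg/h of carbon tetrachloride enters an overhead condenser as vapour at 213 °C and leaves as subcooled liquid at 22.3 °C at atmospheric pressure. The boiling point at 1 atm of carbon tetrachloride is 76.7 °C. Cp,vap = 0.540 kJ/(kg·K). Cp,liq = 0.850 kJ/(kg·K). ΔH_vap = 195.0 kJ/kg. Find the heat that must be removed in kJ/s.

Q_c = 194 kJ/s

vapour 213→76.7 °C: -73.602 kJ/kg
condensation at 76.7 °C: -195 kJ/kg
liquid 76.7→22.3 °C: -46.24 kJ/kg
Δh = -73.602 + -195 + -46.24 = -314.84 kJ/kg
Q = ṁ·Δh = 2219 kg/h × -314.84 kJ/kg = -698630 kJ/h
|Q| = 194.07 kW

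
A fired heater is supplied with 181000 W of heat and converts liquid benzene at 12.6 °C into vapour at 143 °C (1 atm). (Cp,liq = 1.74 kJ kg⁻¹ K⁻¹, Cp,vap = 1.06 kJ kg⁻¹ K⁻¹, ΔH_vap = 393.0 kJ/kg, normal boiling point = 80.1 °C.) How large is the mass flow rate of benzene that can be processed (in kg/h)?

Δh = 1.74×(80.1−12.6) + 393.0 + 1.06×(143−80.1) = 577.12 kJ/kg
Q = 181000 W = 181 kJ/s = 651600 kJ/h
ṁ = Q/Δh = 651600 / 577.12 = 1129 kg/h

ṁ = 1130 kg/h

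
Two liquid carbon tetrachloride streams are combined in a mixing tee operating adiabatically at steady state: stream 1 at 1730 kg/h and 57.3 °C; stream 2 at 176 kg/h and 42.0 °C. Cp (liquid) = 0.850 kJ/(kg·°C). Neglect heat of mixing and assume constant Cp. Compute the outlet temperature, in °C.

T_out = 55.9 °C

Energy balance with Q = 0: Σ ṁᵢCp,ᵢ(T_out − Tᵢ) = 0
T_out = Σ ṁᵢCp,ᵢTᵢ / Σ ṁᵢCp,ᵢ
      = 90543 / 1620.1 = 55.887 °C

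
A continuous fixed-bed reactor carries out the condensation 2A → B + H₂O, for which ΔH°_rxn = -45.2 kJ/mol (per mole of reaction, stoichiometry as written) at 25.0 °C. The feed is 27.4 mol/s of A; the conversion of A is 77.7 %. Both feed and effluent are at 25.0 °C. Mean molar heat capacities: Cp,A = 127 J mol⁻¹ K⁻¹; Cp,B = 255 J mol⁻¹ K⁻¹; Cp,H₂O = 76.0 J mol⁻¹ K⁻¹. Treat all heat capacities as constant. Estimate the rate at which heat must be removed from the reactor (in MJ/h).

Q_out = 1730 MJ/h

Extent of reaction ξ = 0.777 × 27.4 / 2 = 10.645 mol/s
Reaction term: ξ·ΔH°_rxn = 10.645 × -45.2 = -481.15 kJ/s
Q = ΔH = -481.15 kJ/s = -481.15 kW
Heat removed = 1732.1 MJ/h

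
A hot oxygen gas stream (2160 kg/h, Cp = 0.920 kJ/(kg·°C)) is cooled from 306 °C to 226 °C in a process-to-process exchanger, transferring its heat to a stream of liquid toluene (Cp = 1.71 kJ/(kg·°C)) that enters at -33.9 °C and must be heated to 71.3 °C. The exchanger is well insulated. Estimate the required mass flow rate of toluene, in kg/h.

ṁ_c = 884 kg/h

Heat released by hot stream: Q = 2160 × 0.920 × (306 − 226) = 158980 kJ/h
Energy balance on cold side (adiabatic exchanger): Q = ṁ_c·Cp_c·(T_c,out − T_c,in)
ṁ_c = 158980 / [1.71 × (71.3 − -33.9)] = 883.73 kg/h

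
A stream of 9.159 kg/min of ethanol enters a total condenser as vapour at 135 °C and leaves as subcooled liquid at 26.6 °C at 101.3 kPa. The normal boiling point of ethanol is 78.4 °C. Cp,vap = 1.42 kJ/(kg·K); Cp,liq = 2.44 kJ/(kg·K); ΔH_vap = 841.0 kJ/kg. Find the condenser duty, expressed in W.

vapour 135→78.4 °C: -80.372 kJ/kg
condensation at 78.4 °C: -841 kJ/kg
liquid 78.4→26.6 °C: -126.39 kJ/kg
Δh = -80.372 + -841 + -126.39 = -1047.8 kJ/kg
Q = ṁ·Δh = 9.159 kg/min × -1047.8 kJ/kg = -9596.5 kJ/min
|Q| = 159.94 kW = 159940 W

Q_c = 160000 W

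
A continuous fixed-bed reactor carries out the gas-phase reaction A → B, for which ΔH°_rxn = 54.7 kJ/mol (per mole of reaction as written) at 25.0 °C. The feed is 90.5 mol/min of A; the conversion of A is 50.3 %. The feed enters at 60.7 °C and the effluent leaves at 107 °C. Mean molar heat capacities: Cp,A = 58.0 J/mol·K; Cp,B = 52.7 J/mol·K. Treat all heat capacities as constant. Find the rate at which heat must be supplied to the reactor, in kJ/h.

Q_in = 163000 kJ/h

Extent of reaction ξ = 0.503 × 90.5 = 45.522 mol/min
Reaction term: ξ·ΔH°_rxn = 45.522 × 54.7 = 2490 kJ/min
Sensible, feed 60.7→25 °C: -187.39 kJ/min
Outlet flows (mol/min): A 44.978, B 45.522
Sensible, products 25→107 °C: 410.63 kJ/min
Q = ΔH = 2713.3 kJ/min = 45.221 kW
Heat supplied = 162800 kJ/h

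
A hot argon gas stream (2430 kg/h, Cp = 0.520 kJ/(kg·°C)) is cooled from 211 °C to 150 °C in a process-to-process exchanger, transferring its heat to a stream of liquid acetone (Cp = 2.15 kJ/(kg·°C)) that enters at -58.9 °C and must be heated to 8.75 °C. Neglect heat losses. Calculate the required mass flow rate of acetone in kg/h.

ṁ_c = 530 kg/h

Heat released by hot stream: Q = 2430 × 0.520 × (211 − 150) = 77080 kJ/h
Energy balance on cold side (adiabatic exchanger): Q = ṁ_c·Cp_c·(T_c,out − T_c,in)
ṁ_c = 77080 / [2.15 × (8.75 − -58.9)] = 529.95 kg/h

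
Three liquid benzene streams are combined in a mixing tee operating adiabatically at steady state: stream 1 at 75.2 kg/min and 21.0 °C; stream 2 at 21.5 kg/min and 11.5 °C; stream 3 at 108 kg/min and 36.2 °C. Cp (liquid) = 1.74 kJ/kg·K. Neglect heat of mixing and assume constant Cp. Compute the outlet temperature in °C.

Energy balance with Q = 0: Σ ṁᵢCp,ᵢ(T_out − Tᵢ) = 0
Σ ṁᵢCp,ᵢTᵢ = 75.2×1.74×21.0 + 21.5×1.74×11.5 + 108×1.74×36.2 = 9980.7
Σ ṁᵢCp,ᵢ = 75.2×1.74 + 21.5×1.74 + 108×1.74 = 356.18
T_out = 9980.7 / 356.18 = 28.022 °C

T_out = 28.0 °C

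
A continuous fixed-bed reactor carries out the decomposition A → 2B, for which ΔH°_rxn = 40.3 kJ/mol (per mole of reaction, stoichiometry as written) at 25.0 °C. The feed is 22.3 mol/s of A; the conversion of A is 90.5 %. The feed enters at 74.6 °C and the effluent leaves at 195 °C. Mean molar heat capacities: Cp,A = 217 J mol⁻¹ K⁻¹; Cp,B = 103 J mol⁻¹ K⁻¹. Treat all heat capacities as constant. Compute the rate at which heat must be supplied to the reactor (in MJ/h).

Extent of reaction ξ = 0.905 × 22.3 = 20.181 mol/s
Reaction term: ξ·ΔH°_rxn = 20.181 × 40.3 = 813.31 kJ/s
Sensible, feed 74.6→25 °C: -240.02 kJ/s
Outlet flows (mol/s): A 2.1185, B 40.363
Sensible, products 25→195 °C: 784.91 kJ/s
Q = ΔH = 1358.2 kJ/s = 1358.2 kW
Heat supplied = 4889.5 MJ/h

Q_in = 4890 MJ/h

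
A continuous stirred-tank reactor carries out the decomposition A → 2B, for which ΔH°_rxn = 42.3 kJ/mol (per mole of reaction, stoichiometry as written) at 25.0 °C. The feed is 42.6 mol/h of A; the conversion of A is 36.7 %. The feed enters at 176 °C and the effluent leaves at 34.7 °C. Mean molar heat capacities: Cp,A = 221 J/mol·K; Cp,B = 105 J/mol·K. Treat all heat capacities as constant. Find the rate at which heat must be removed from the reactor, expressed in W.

Q_out = 186 W

Extent of reaction ξ = 0.367 × 42.6 = 15.634 mol/h
Reaction term: ξ·ΔH°_rxn = 15.634 × 42.3 = 661.33 kJ/h
Sensible, feed 176→25 °C: -1421.6 kJ/h
Outlet flows (mol/h): A 26.966, B 31.268
Sensible, products 25→34.7 °C: 89.653 kJ/h
Q = ΔH = -670.62 kJ/h = -0.18628 kW
Heat removed = 186.28 W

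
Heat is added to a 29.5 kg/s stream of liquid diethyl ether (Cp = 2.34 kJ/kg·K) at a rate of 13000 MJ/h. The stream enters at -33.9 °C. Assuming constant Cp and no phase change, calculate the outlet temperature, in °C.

Q = 13000 MJ/h = 3611.1 kJ/s
ΔT = Q/(ṁ·Cp) = 3611.1/(29.5×2.34) = 52.312 K
T_out = -33.9 + 52.312 = 18.412 °C

T_out = 18.4 °C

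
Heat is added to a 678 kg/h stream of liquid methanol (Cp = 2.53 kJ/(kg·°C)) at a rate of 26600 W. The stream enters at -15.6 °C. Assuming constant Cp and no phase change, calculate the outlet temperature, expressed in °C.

T_out = 40.2 °C

Q = 26600 W = 95760 kJ/h
ΔT = Q/(ṁ·Cp) = 95760/(678×2.53) = 55.826 K
T_out = -15.6 + 55.826 = 40.226 °C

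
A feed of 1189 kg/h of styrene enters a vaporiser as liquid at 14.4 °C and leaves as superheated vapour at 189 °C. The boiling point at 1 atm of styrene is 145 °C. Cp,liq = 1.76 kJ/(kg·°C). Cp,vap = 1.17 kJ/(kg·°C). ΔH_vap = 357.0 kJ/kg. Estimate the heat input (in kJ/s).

Q = 211 kJ/s

liquid 14.4→145 °C: 229.86 kJ/kg
vaporisation at 145 °C: 357 kJ/kg
vapour 145→189 °C: 51.48 kJ/kg
Δh = 229.86 + 357 + 51.48 = 638.34 kJ/kg
Q = ṁ·Δh = 1189 kg/h × 638.34 kJ/kg = 758980 kJ/h
|Q| = 210.83 kW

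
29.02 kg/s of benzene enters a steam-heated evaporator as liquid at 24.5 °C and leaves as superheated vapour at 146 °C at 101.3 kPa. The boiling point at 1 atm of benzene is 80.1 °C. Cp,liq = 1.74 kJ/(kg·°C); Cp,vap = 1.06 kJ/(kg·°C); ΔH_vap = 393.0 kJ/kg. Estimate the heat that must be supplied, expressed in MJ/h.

Q = 58500 MJ/h

liquid 24.5→80.1 °C: 96.744 kJ/kg
vaporisation at 80.1 °C: 393 kJ/kg
vapour 80.1→146 °C: 69.854 kJ/kg
Δh = 96.744 + 393 + 69.854 = 559.6 kJ/kg
Q = ṁ·Δh = 29.02 kg/s × 559.6 kJ/kg = 16240 kJ/s
|Q| = 16240 kW = 58462 MJ/h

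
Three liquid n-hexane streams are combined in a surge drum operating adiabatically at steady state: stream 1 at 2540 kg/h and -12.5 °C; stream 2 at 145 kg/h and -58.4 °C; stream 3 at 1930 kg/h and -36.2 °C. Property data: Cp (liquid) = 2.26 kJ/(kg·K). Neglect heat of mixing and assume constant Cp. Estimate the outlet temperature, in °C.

Energy balance with Q = 0: Σ ṁᵢCp,ᵢ(T_out − Tᵢ) = 0
T_out = Σ ṁᵢCp,ᵢTᵢ / Σ ṁᵢCp,ᵢ
      = -248790 / 10430 = -23.854 °C

T_out = -23.9 °C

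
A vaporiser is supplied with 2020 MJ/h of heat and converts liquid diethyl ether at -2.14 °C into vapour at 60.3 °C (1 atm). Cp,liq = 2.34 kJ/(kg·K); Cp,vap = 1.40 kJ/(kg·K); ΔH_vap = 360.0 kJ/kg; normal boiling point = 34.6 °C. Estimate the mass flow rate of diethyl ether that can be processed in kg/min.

Δh = 2.34×(34.6−-2.14) + 360.0 + 1.40×(60.3−34.6) = 481.95 kJ/kg
Q = 2020 MJ/h = 561.11 kJ/s = 33667 kJ/min
ṁ = Q/Δh = 33667 / 481.95 = 69.855 kg/min

ṁ = 69.9 kg/min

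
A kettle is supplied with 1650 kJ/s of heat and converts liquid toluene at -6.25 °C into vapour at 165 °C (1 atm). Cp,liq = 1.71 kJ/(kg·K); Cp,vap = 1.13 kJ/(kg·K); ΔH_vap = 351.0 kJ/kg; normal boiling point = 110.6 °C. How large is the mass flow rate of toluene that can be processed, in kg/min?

ṁ = 162 kg/min

Δh = 1.71×(110.6−-6.25) + 351.0 + 1.13×(165−110.6) = 612.29 kJ/kg
Q = 1650 kJ/s = 1650 kJ/s = 99000 kJ/min
ṁ = Q/Δh = 99000 / 612.29 = 161.69 kg/min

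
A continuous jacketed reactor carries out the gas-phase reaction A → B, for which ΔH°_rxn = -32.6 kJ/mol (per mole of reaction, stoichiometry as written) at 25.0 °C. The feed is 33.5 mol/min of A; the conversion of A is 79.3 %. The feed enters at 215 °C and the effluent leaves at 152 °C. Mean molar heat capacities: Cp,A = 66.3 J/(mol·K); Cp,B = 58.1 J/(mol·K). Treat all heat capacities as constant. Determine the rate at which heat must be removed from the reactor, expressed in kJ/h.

Extent of reaction ξ = 0.793 × 33.5 = 26.566 mol/min
Reaction term: ξ·ΔH°_rxn = 26.566 × -32.6 = -866.04 kJ/min
Sensible, feed 215→25 °C: -422 kJ/min
Outlet flows (mol/min): A 6.9345, B 26.566
Sensible, products 25→152 °C: 254.41 kJ/min
Q = ΔH = -1033.6 kJ/min = -17.227 kW
Heat removed = 62018 kJ/h

Q_out = 62000 kJ/h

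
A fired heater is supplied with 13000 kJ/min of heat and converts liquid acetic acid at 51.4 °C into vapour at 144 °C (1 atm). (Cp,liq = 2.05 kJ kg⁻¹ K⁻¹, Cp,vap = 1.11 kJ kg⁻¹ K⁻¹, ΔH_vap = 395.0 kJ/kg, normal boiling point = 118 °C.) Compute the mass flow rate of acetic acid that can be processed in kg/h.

ṁ = 1390 kg/h

Δh = 2.05×(118−51.4) + 395.0 + 1.11×(144−118) = 560.39 kJ/kg
Q = 13000 kJ/min = 216.67 kJ/s = 780000 kJ/h
ṁ = Q/Δh = 780000 / 560.39 = 1391.9 kg/h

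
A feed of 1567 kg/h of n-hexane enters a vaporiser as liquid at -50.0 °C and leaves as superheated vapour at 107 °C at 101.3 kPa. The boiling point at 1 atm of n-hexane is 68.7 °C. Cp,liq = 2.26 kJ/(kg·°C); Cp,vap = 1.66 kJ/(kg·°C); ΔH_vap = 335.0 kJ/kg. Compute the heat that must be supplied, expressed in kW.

liquid -50.0→68.7 °C: 268.26 kJ/kg
vaporisation at 68.7 °C: 335 kJ/kg
vapour 68.7→107 °C: 63.578 kJ/kg
Δh = 268.26 + 335 + 63.578 = 666.84 kJ/kg
Q = ṁ·Δh = 1567 kg/h × 666.84 kJ/kg = 1.0449e+06 kJ/h
|Q| = 290.26 kW

Q = 290 kW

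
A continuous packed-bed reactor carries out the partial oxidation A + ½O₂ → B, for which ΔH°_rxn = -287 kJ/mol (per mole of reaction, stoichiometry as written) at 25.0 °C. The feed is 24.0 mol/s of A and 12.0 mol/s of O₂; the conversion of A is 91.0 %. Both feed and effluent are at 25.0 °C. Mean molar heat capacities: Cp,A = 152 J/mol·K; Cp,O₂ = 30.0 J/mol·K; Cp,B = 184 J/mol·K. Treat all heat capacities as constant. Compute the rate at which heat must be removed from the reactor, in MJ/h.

Q_out = 22600 MJ/h

Extent of reaction ξ = 0.910 × 24.0 = 21.84 mol/s
Reaction term: ξ·ΔH°_rxn = 21.84 × -287 = -6268.1 kJ/s
Q = ΔH = -6268.1 kJ/s = -6268.1 kW
Heat removed = 22565 MJ/h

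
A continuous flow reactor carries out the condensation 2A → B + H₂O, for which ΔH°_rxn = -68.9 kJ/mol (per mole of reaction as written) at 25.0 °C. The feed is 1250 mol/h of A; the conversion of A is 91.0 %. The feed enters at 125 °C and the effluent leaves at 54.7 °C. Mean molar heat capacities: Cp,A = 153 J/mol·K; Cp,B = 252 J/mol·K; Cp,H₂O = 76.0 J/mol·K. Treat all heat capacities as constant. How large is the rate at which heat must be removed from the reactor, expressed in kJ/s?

Q_out = 14.5 kJ/s

Extent of reaction ξ = 0.910 × 1250 / 2 = 568.75 mol/h
Reaction term: ξ·ΔH°_rxn = 568.75 × -68.9 = -39187 kJ/h
Sensible, feed 125→25 °C: -19125 kJ/h
Outlet flows (mol/h): A 112.5, B 568.75, H₂O 568.75
Sensible, products 25→54.7 °C: 6051.7 kJ/h
Q = ΔH = -52260 kJ/h = -14.517 kW
Heat removed = 14.517 kJ/s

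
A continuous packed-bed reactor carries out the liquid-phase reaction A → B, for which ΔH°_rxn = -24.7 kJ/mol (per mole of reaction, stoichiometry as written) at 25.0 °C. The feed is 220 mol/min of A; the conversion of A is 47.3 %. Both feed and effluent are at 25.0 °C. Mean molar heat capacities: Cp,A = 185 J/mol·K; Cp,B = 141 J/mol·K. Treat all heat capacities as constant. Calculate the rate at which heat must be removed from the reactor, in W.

Extent of reaction ξ = 0.473 × 220 = 104.06 mol/min
Reaction term: ξ·ΔH°_rxn = 104.06 × -24.7 = -2570.3 kJ/min
Q = ΔH = -2570.3 kJ/min = -42.838 kW
Heat removed = 42838 W

Q_out = 42800 W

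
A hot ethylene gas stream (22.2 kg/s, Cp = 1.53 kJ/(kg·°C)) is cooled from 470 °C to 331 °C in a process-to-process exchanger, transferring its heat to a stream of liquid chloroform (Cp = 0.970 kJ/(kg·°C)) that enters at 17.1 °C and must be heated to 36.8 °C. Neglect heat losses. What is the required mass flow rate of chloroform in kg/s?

Heat released by hot stream: Q = 22.2 × 1.53 × (470 − 331) = 4721.3 kJ/s
Energy balance on cold side (adiabatic exchanger): Q = ṁ_c·Cp_c·(T_c,out − T_c,in)
ṁ_c = 4721.3 / [0.970 × (36.8 − 17.1)] = 247.07 kg/s

ṁ_c = 247 kg/s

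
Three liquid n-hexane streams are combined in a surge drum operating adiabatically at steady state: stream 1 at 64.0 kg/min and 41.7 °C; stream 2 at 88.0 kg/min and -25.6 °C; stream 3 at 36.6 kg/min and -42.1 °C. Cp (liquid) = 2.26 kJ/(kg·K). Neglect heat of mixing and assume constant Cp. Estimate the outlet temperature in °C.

Energy balance with Q = 0: Σ ṁᵢCp,ᵢ(T_out − Tᵢ) = 0
Σ ṁᵢCp,ᵢTᵢ = 64.0×2.26×41.7 + 88.0×2.26×-25.6 + 36.6×2.26×-42.1 = -2542.2
Σ ṁᵢCp,ᵢ = 64.0×2.26 + 88.0×2.26 + 36.6×2.26 = 426.24
T_out = -2542.2 / 426.24 = -5.9643 °C

T_out = -5.96 °C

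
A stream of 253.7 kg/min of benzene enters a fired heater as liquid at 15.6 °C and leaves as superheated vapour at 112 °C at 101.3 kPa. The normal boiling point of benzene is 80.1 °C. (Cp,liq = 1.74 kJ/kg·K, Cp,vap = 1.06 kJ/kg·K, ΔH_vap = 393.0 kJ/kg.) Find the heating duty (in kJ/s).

Q = 2280 kJ/s

liquid 15.6→80.1 °C: 112.23 kJ/kg
vaporisation at 80.1 °C: 393 kJ/kg
vapour 80.1→112 °C: 33.814 kJ/kg
Δh = 112.23 + 393 + 33.814 = 539.04 kJ/kg
Q = ṁ·Δh = 253.7 kg/min × 539.04 kJ/kg = 136760 kJ/min
|Q| = 2279.3 kW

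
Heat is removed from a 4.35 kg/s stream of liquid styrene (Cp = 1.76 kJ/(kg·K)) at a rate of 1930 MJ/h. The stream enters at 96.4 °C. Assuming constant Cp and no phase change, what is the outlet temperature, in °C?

Q = 1930 MJ/h = 536.11 kJ/s
ΔT = Q/(ṁ·Cp) = 536.11/(4.35×1.76) = 70.025 K
T_out = 96.4 − 70.025 = 26.375 °C

T_out = 26.4 °C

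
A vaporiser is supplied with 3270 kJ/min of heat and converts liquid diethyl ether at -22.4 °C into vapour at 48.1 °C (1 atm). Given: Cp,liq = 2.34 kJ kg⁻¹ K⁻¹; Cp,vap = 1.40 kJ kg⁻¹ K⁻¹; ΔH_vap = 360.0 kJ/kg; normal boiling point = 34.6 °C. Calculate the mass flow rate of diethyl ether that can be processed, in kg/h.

ṁ = 383 kg/h

Δh = 2.34×(34.6−-22.4) + 360.0 + 1.40×(48.1−34.6) = 512.28 kJ/kg
Q = 3270 kJ/min = 54.5 kJ/s = 196200 kJ/h
ṁ = Q/Δh = 196200 / 512.28 = 382.99 kg/h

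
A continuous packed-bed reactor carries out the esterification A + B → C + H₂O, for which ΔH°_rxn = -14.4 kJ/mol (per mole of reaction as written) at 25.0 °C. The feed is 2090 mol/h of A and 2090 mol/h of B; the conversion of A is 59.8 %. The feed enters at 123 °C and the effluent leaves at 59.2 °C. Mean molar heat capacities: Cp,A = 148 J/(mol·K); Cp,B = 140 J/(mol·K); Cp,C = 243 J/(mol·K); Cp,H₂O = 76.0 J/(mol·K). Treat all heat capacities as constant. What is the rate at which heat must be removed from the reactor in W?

Extent of reaction ξ = 0.598 × 2090 = 1249.8 mol/h
Reaction term: ξ·ΔH°_rxn = 1249.8 × -14.4 = -17997 kJ/h
Sensible, feed 123→25 °C: -58988 kJ/h
Outlet flows (mol/h): A 840.18, B 840.18, C 1249.8, H₂O 1249.8
Sensible, products 25→59.2 °C: 21911 kJ/h
Q = ΔH = -55075 kJ/h = -15.299 kW
Heat removed = 15299 W

Q_out = 15300 W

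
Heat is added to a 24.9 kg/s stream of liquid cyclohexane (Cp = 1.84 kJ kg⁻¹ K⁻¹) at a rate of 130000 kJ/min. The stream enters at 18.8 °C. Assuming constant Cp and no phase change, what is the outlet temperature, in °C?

Q = 130000 kJ/min = 2166.7 kJ/s
ΔT = Q/(ṁ·Cp) = 2166.7/(24.9×1.84) = 47.291 K
T_out = 18.8 + 47.291 = 66.091 °C

T_out = 66.1 °C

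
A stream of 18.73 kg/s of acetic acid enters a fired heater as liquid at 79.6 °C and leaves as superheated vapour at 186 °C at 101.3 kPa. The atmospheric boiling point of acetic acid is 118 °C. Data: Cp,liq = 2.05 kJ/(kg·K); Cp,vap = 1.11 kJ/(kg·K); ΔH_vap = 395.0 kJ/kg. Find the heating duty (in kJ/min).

liquid 79.6→118 °C: 78.72 kJ/kg
vaporisation at 118 °C: 395 kJ/kg
vapour 118→186 °C: 75.48 kJ/kg
Δh = 78.72 + 395 + 75.48 = 549.2 kJ/kg
Q = ṁ·Δh = 18.73 kg/s × 549.2 kJ/kg = 10287 kJ/s
|Q| = 10287 kW = 617190 kJ/min

Q = 617000 kJ/min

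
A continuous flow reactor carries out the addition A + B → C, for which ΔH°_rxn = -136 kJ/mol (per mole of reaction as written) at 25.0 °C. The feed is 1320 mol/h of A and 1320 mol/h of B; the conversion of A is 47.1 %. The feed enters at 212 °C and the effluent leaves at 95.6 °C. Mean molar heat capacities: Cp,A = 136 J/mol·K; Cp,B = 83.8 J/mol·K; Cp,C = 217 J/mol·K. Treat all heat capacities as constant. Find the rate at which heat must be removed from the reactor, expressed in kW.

Q_out = 32.9 kW

Extent of reaction ξ = 0.471 × 1320 = 621.72 mol/h
Reaction term: ξ·ΔH°_rxn = 621.72 × -136 = -84554 kJ/h
Sensible, feed 212→25 °C: -54255 kJ/h
Outlet flows (mol/h): A 698.28, B 698.28, C 621.72
Sensible, products 25→95.6 °C: 20361 kJ/h
Q = ΔH = -118450 kJ/h = -32.902 kW
Heat removed = 32.902 kW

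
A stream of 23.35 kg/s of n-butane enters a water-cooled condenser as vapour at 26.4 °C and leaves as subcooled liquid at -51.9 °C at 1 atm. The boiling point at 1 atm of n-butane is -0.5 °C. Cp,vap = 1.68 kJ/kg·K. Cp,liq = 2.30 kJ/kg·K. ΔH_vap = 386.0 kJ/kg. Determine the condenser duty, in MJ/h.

vapour 26.4→-0.5 °C: -45.192 kJ/kg
condensation at -0.5 °C: -386 kJ/kg
liquid -0.5→-51.9 °C: -118.22 kJ/kg
Δh = -45.192 + -386 + -118.22 = -549.41 kJ/kg
Q = ṁ·Δh = 23.35 kg/s × -549.41 kJ/kg = -12829 kJ/s
|Q| = 12829 kW = 46184 MJ/h

Q_c = 46200 MJ/h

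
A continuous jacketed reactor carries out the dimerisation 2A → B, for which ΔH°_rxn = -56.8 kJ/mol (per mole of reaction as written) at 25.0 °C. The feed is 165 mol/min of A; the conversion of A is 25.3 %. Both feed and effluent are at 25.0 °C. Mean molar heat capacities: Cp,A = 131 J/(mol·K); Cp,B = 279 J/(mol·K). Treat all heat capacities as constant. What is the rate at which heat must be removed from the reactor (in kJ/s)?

Q_out = 19.8 kJ/s

Extent of reaction ξ = 0.253 × 165 / 2 = 20.872 mol/min
Reaction term: ξ·ΔH°_rxn = 20.872 × -56.8 = -1185.6 kJ/min
Q = ΔH = -1185.6 kJ/min = -19.759 kW
Heat removed = 19.759 kJ/s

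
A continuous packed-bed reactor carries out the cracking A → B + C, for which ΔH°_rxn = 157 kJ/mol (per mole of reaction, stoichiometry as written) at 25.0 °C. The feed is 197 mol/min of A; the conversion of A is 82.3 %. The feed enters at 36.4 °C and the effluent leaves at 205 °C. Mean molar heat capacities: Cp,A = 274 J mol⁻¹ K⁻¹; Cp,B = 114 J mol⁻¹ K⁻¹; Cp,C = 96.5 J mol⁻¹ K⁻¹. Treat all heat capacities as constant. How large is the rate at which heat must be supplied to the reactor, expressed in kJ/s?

Q_in = 545 kJ/s

Extent of reaction ξ = 0.823 × 197 = 162.13 mol/min
Reaction term: ξ·ΔH°_rxn = 162.13 × 157 = 25455 kJ/min
Sensible, feed 36.4→25 °C: -615.35 kJ/min
Outlet flows (mol/min): A 34.869, B 162.13, C 162.13
Sensible, products 25→205 °C: 7862.9 kJ/min
Q = ΔH = 32702 kJ/min = 545.04 kW
Heat supplied = 545.04 kJ/s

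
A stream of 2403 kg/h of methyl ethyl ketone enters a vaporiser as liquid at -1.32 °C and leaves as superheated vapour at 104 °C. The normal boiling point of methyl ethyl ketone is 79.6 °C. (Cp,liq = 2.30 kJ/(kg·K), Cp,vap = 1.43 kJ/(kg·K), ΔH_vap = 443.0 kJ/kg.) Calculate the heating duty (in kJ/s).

Q = 443 kJ/s

liquid -1.32→79.6 °C: 186.12 kJ/kg
vaporisation at 79.6 °C: 443 kJ/kg
vapour 79.6→104 °C: 34.892 kJ/kg
Δh = 186.12 + 443 + 34.892 = 664.01 kJ/kg
Q = ṁ·Δh = 2403 kg/h × 664.01 kJ/kg = 1.5956e+06 kJ/h
|Q| = 443.23 kW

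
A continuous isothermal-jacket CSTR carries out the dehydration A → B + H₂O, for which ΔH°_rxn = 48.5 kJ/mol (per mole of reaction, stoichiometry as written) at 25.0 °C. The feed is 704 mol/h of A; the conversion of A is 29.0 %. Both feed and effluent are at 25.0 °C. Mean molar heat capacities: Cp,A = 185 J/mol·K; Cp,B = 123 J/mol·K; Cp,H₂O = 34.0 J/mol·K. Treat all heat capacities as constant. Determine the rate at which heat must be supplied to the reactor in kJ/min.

Q_in = 165 kJ/min

Extent of reaction ξ = 0.290 × 704 = 204.16 mol/h
Reaction term: ξ·ΔH°_rxn = 204.16 × 48.5 = 9901.8 kJ/h
Q = ΔH = 9901.8 kJ/h = 2.7505 kW
Heat supplied = 165.03 kJ/min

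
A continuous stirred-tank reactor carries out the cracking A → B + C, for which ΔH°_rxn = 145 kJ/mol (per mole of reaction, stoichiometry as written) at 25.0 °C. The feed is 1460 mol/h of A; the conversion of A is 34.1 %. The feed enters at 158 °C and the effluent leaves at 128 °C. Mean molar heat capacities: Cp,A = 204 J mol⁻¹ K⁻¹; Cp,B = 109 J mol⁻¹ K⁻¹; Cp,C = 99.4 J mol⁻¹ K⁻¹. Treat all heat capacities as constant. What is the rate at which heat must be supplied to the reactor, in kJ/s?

Extent of reaction ξ = 0.341 × 1460 = 497.86 mol/h
Reaction term: ξ·ΔH°_rxn = 497.86 × 145 = 72190 kJ/h
Sensible, feed 158→25 °C: -39613 kJ/h
Outlet flows (mol/h): A 962.14, B 497.86, C 497.86
Sensible, products 25→128 °C: 30903 kJ/h
Q = ΔH = 63480 kJ/h = 17.633 kW
Heat supplied = 17.633 kJ/s

Q_in = 17.6 kJ/s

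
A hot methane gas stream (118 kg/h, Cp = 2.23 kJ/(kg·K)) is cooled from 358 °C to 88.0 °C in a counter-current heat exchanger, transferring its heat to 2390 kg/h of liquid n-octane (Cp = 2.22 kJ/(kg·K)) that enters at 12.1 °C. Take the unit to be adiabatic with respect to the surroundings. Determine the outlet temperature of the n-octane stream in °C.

Heat released by hot stream: Q = 118 × 2.23 × (358 − 88.0) = 71048 kJ/h
Energy balance on cold side (adiabatic exchanger): Q = ṁ_c·Cp_c·(T_c,out − T_c,in)
T_c,out = 12.1 + 71048/(2390 × 2.22) = 25.491 °C

T_c,out = 25.5 °C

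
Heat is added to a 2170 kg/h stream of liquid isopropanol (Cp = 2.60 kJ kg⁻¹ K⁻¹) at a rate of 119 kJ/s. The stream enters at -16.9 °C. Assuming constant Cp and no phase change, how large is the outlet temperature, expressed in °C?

Q = 119 kJ/s = 428400 kJ/h
ΔT = Q/(ṁ·Cp) = 428400/(2170×2.60) = 75.931 K
T_out = -16.9 + 75.931 = 59.031 °C

T_out = 59.0 °C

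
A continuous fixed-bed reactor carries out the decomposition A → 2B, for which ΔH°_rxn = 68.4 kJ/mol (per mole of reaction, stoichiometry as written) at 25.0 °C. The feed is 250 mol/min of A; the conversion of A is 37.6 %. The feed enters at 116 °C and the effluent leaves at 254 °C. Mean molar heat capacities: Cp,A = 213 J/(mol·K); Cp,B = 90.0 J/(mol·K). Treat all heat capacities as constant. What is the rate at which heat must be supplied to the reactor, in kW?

Extent of reaction ξ = 0.376 × 250 = 94 mol/min
Reaction term: ξ·ΔH°_rxn = 94 × 68.4 = 6429.6 kJ/min
Sensible, feed 116→25 °C: -4845.8 kJ/min
Outlet flows (mol/min): A 156, B 188
Sensible, products 25→254 °C: 11484 kJ/min
Q = ΔH = 13068 kJ/min = 217.8 kW
Heat supplied = 217.8 kW

Q_in = 218 kW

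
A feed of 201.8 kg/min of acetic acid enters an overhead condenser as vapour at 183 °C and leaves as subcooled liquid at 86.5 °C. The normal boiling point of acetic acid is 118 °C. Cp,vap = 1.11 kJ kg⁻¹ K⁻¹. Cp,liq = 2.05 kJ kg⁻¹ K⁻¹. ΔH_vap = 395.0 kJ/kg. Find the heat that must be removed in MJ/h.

Q_c = 6440 MJ/h

vapour 183→118 °C: -72.15 kJ/kg
condensation at 118 °C: -395 kJ/kg
liquid 118→86.5 °C: -64.575 kJ/kg
Δh = -72.15 + -395 + -64.575 = -531.73 kJ/kg
Q = ṁ·Δh = 201.8 kg/min × -531.73 kJ/kg = -107300 kJ/min
|Q| = 1788.4 kW = 6438.1 MJ/h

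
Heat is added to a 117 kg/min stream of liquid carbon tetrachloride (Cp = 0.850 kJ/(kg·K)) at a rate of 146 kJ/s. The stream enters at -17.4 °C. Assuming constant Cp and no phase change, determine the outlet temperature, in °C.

T_out = 70.7 °C

Q = 146 kJ/s = 8760 kJ/min
ΔT = Q/(ṁ·Cp) = 8760/(117×0.850) = 88.084 K
T_out = -17.4 + 88.084 = 70.684 °C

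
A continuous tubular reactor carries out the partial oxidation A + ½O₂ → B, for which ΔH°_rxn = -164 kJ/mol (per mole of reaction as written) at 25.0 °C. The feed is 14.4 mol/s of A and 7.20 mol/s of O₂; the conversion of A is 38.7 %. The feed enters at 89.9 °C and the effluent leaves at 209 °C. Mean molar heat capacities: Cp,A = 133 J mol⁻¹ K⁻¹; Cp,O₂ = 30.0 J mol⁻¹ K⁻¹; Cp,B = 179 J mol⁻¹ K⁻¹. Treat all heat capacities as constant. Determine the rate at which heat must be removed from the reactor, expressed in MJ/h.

Extent of reaction ξ = 0.387 × 14.4 = 5.5728 mol/s
Reaction term: ξ·ΔH°_rxn = 5.5728 × -164 = -913.94 kJ/s
Sensible, feed 89.9→25 °C: -138.31 kJ/s
Outlet flows (mol/s): A 8.8272, O₂ 4.4136, B 5.5728
Sensible, products 25→209 °C: 423.93 kJ/s
Q = ΔH = -628.33 kJ/s = -628.33 kW
Heat removed = 2262 MJ/h

Q_out = 2260 MJ/h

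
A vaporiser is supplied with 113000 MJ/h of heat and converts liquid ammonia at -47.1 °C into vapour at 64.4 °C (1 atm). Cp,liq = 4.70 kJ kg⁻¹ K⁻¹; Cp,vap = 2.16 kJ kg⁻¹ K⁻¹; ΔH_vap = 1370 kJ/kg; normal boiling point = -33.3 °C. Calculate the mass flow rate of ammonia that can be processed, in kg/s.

Δh = 4.70×(-33.3−-47.1) + 1370 + 2.16×(64.4−-33.3) = 1645.9 kJ/kg
Q = 113000 MJ/h = 31389 kJ/s = 31389 kJ/s
ṁ = Q/Δh = 31389 / 1645.9 = 19.071 kg/s

ṁ = 19.1 kg/s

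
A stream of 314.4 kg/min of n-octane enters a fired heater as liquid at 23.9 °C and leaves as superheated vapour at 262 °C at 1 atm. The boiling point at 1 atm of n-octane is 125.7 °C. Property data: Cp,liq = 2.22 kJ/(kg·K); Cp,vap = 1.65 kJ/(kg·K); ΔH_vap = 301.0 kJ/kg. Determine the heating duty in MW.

liquid 23.9→125.7 °C: 226 kJ/kg
vaporisation at 125.7 °C: 301 kJ/kg
vapour 125.7→262 °C: 224.9 kJ/kg
Δh = 226 + 301 + 224.9 = 751.89 kJ/kg
Q = ṁ·Δh = 314.4 kg/min × 751.89 kJ/kg = 236390 kJ/min
|Q| = 3939.9 kW = 3.9399 MW

Q = 3.94 MW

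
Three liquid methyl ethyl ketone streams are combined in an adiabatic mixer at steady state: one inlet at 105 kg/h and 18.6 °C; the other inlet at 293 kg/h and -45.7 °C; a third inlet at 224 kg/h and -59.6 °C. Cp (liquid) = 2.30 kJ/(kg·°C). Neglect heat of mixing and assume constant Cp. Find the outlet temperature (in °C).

T_out = -39.9 °C

Adiabatic, steady state ⇒ Σ ṁᵢCp,ᵢ(T_out − Tᵢ) = 0
T_out = Σ ṁᵢCp,ᵢTᵢ / Σ ṁᵢCp,ᵢ
      = -57011 / 1430.6 = -39.851 °C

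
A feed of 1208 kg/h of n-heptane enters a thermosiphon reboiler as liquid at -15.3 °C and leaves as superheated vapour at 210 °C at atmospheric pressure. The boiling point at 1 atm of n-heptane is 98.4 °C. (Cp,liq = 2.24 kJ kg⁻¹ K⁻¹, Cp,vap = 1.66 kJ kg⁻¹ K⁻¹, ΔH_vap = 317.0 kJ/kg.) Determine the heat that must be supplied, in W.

liquid -15.3→98.4 °C: 254.69 kJ/kg
vaporisation at 98.4 °C: 317 kJ/kg
vapour 98.4→210 °C: 185.26 kJ/kg
Δh = 254.69 + 317 + 185.26 = 756.94 kJ/kg
Q = ṁ·Δh = 1208 kg/h × 756.94 kJ/kg = 914390 kJ/h
|Q| = 254 kW = 254000 W

Q = 254000 W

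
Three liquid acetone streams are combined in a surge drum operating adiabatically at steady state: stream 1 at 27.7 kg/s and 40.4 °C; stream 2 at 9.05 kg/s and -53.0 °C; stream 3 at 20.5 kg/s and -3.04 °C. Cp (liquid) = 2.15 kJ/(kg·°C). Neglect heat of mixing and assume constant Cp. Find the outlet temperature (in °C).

T_out = 10.1 °C

No heat crosses the boundary, so H_out = H_in.
Σ ṁᵢCp,ᵢTᵢ = 27.7×2.15×40.4 + 9.05×2.15×-53.0 + 20.5×2.15×-3.04 = 1240.8
Σ ṁᵢCp,ᵢ = 27.7×2.15 + 9.05×2.15 + 20.5×2.15 = 123.09
T_out = 1240.8 / 123.09 = 10.081 °C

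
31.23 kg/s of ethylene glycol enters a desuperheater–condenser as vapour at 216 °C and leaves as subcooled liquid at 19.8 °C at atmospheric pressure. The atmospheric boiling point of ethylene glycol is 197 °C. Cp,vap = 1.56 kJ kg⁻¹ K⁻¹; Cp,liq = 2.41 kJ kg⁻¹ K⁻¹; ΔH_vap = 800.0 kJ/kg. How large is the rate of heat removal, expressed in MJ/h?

vapour 216→197 °C: -29.64 kJ/kg
condensation at 197 °C: -800 kJ/kg
liquid 197→19.8 °C: -427.05 kJ/kg
Δh = -29.64 + -800 + -427.05 = -1256.7 kJ/kg
Q = ṁ·Δh = 31.23 kg/s × -1256.7 kJ/kg = -39246 kJ/s
|Q| = 39246 kW = 141290 MJ/h

Q_c = 141000 MJ/h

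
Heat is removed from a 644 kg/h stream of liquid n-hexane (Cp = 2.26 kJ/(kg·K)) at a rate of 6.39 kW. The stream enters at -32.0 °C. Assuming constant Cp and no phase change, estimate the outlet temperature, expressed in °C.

T_out = -47.8 °C

Q = 6.39 kW = 23004 kJ/h
ΔT = Q/(ṁ·Cp) = 23004/(644×2.26) = 15.806 K
T_out = -32.0 − 15.806 = -47.806 °C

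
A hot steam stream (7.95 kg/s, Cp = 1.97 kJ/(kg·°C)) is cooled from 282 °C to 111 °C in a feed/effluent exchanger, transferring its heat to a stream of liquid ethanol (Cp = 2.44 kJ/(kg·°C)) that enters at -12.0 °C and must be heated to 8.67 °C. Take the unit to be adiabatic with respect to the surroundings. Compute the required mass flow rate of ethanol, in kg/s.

Heat released by hot stream: Q = 7.95 × 1.97 × (282 − 111) = 2678.1 kJ/s
Energy balance on cold side (adiabatic exchanger): Q = ṁ_c·Cp_c·(T_c,out − T_c,in)
ṁ_c = 2678.1 / [2.44 × (8.67 − -12.0)] = 53.101 kg/s

ṁ_c = 53.1 kg/s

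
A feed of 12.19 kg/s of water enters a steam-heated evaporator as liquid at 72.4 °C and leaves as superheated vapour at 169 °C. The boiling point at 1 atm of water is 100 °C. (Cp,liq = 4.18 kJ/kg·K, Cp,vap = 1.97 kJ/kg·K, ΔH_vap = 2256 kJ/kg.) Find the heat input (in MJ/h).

Q = 110000 MJ/h

liquid 72.4→100 °C: 115.37 kJ/kg
vaporisation at 100 °C: 2256 kJ/kg
vapour 100→169 °C: 135.93 kJ/kg
Δh = 115.37 + 2256 + 135.93 = 2507.3 kJ/kg
Q = ṁ·Δh = 12.19 kg/s × 2507.3 kJ/kg = 30564 kJ/s
|Q| = 30564 kW = 110030 MJ/h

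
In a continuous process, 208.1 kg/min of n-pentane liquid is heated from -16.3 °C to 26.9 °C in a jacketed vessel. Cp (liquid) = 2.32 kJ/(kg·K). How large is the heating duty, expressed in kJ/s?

Q = ṁ·Cp·ΔT = 208.1 × 2.32 × (26.9 − -16.3) = 20857 kJ/min
Converting: 20857 / 60 s = 347.61 kW

Q = 348 kJ/s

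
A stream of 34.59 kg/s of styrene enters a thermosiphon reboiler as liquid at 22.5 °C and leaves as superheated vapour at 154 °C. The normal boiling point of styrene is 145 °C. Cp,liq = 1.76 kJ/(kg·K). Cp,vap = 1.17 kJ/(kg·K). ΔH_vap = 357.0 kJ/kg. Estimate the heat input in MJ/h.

Q = 72600 MJ/h

liquid 22.5→145 °C: 215.6 kJ/kg
vaporisation at 145 °C: 357 kJ/kg
vapour 145→154 °C: 10.53 kJ/kg
Δh = 215.6 + 357 + 10.53 = 583.13 kJ/kg
Q = ṁ·Δh = 34.59 kg/s × 583.13 kJ/kg = 20170 kJ/s
|Q| = 20170 kW = 72614 MJ/h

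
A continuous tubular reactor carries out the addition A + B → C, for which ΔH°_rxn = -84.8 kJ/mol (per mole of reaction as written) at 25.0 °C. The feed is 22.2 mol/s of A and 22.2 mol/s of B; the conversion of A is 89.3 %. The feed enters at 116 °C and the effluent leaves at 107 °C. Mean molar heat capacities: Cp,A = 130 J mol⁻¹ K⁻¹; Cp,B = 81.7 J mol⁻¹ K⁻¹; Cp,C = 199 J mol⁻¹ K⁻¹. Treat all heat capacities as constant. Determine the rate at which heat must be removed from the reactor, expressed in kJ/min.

Q_out = 105000 kJ/min

Extent of reaction ξ = 0.893 × 22.2 = 19.825 mol/s
Reaction term: ξ·ΔH°_rxn = 19.825 × -84.8 = -1681.1 kJ/s
Sensible, feed 116→25 °C: -427.68 kJ/s
Outlet flows (mol/s): A 2.3754, B 2.3754, C 19.825
Sensible, products 25→107 °C: 364.73 kJ/s
Q = ΔH = -1744.1 kJ/s = -1744.1 kW
Heat removed = 104640 kJ/min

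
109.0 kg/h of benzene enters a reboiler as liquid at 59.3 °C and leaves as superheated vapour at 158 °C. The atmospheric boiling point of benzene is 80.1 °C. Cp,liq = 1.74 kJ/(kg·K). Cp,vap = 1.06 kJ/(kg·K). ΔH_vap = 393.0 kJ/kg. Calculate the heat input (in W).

liquid 59.3→80.1 °C: 36.192 kJ/kg
vaporisation at 80.1 °C: 393 kJ/kg
vapour 80.1→158 °C: 82.574 kJ/kg
Δh = 36.192 + 393 + 82.574 = 511.77 kJ/kg
Q = ṁ·Δh = 109.0 kg/h × 511.77 kJ/kg = 55782 kJ/h
|Q| = 15.495 kW = 15495 W

Q = 15500 W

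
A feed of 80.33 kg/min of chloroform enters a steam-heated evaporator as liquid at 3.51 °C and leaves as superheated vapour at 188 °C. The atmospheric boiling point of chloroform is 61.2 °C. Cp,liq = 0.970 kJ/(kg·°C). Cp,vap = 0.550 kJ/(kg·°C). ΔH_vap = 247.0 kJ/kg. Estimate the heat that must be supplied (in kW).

liquid 3.51→61.2 °C: 55.959 kJ/kg
vaporisation at 61.2 °C: 247 kJ/kg
vapour 61.2→188 °C: 69.74 kJ/kg
Δh = 55.959 + 247 + 69.74 = 372.7 kJ/kg
Q = ṁ·Δh = 80.33 kg/min × 372.7 kJ/kg = 29939 kJ/min
|Q| = 498.98 kW

Q = 499 kW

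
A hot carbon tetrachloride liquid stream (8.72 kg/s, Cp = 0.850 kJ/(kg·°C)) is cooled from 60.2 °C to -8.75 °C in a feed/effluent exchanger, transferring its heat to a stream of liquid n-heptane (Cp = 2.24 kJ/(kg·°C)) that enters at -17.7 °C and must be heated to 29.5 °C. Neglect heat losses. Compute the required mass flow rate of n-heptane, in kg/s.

Heat released by hot stream: Q = 8.72 × 0.850 × (60.2 − -8.75) = 511.06 kJ/s
Energy balance on cold side (adiabatic exchanger): Q = ṁ_c·Cp_c·(T_c,out − T_c,in)
ṁ_c = 511.06 / [2.24 × (29.5 − -17.7)] = 4.8337 kg/s

ṁ_c = 4.83 kg/s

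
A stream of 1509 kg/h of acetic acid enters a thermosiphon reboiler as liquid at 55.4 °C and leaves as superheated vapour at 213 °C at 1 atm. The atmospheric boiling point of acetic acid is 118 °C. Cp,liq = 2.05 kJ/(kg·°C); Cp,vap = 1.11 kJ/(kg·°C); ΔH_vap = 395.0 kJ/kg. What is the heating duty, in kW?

liquid 55.4→118 °C: 128.33 kJ/kg
vaporisation at 118 °C: 395 kJ/kg
vapour 118→213 °C: 105.45 kJ/kg
Δh = 128.33 + 395 + 105.45 = 628.78 kJ/kg
Q = ṁ·Δh = 1509 kg/h × 628.78 kJ/kg = 948830 kJ/h
|Q| = 263.56 kW

Q = 264 kW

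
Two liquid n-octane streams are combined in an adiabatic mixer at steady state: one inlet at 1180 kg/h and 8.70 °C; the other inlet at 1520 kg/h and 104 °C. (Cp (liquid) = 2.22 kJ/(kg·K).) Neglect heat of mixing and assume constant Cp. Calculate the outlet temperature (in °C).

T_out = 62.4 °C

Energy balance with Q = 0: Σ ṁᵢCp,ᵢ(T_out − Tᵢ) = 0
T_out = Σ ṁᵢCp,ᵢTᵢ / Σ ṁᵢCp,ᵢ
      = 373730 / 5994 = 62.35 °C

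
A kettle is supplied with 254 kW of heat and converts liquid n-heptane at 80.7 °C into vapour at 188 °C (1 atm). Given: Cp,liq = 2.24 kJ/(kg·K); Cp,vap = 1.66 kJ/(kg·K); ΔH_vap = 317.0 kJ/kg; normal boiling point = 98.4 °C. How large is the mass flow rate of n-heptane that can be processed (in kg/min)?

ṁ = 30.2 kg/min

Δh = 2.24×(98.4−80.7) + 317.0 + 1.66×(188−98.4) = 505.38 kJ/kg
Q = 254 kW = 254 kJ/s = 15240 kJ/min
ṁ = Q/Δh = 15240 / 505.38 = 30.155 kg/min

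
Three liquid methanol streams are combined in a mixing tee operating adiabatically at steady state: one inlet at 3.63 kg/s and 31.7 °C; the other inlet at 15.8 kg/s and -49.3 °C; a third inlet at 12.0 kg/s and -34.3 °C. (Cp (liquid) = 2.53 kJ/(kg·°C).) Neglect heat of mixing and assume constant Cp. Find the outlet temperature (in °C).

T_out = -34.2 °C

No heat crosses the boundary, so H_out = H_in.
T_out = Σ ṁᵢCp,ᵢTᵢ / Σ ṁᵢCp,ᵢ
      = -2720.9 / 79.518 = -34.218 °C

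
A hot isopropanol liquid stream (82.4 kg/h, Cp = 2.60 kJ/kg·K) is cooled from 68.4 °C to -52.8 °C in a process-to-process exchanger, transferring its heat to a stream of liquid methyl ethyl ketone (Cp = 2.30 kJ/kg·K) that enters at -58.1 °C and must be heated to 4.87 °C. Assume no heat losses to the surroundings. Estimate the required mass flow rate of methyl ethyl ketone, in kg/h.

ṁ_c = 179 kg/h

Heat released by hot stream: Q = 82.4 × 2.60 × (68.4 − -52.8) = 25966 kJ/h
Energy balance on cold side (adiabatic exchanger): Q = ṁ_c·Cp_c·(T_c,out − T_c,in)
ṁ_c = 25966 / [2.30 × (4.87 − -58.1)] = 179.28 kg/h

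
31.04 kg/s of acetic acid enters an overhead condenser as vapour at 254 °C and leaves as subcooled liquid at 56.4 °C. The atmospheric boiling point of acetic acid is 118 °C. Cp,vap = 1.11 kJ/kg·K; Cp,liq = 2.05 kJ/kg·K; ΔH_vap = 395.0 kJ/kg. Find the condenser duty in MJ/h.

Q_c = 75100 MJ/h

vapour 254→118 °C: -150.96 kJ/kg
condensation at 118 °C: -395 kJ/kg
liquid 118→56.4 °C: -126.28 kJ/kg
Δh = -150.96 + -395 + -126.28 = -672.24 kJ/kg
Q = ṁ·Δh = 31.04 kg/s × -672.24 kJ/kg = -20866 kJ/s
|Q| = 20866 kW = 75119 MJ/h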